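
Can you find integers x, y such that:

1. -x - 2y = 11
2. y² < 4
Yes

Take x = -11, y = 0. Substituting into each constraint:
  (1) 11 - 2(0) = 11 ✓
  (2) y² = (0)² = 0, and 0 < 4 ✓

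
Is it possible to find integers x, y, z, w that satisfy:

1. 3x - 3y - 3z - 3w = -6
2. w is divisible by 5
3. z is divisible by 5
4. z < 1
Yes

Take x = -2, y = 0, z = 0, w = 0. Substituting into each constraint:
  (1) 3(-2) - 3(0) - 3(0) - 3(0) = -6 ✓
  (2) 0 = 5 × 0, remainder 0 ✓
  (3) 0 = 5 × 0, remainder 0 ✓
  (4) 0 < 1 ✓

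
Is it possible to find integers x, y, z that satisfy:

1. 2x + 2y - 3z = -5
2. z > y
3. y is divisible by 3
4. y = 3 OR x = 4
Yes

Take x = 2, y = 3, z = 5. Substituting into each constraint:
  (1) 2(2) + 2(3) - 3(5) = -5 ✓
  (2) 5 > 3 ✓
  (3) 3 = 3 × 1, remainder 0 ✓
  (4) y = 3, target 3 ✓ (first branch holds)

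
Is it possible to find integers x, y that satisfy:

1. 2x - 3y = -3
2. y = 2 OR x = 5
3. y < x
No

The full constraint system is jointly infeasible over the integers. Each constraint and what it forces:

  - 2x - 3y = -3: is a linear equation tying the variables together
  - y = 2 OR x = 5: forces a choice: either y = 2 or x = 5
  - y < x: bounds one variable relative to another variable

Split on the disjunction (y = 2 OR x = 5):
  • If y = 2: with y = 2, every remaining term of the linear equation is divisible by 2, so the left side is ≡ 0 (mod 2); but the right side 3 ≡ 1 (mod 2). No integers can satisfy it.
  • If x = 5: with x = 5, every remaining term of the linear equation is divisible by 3, so the left side is ≡ 0 (mod 3); but the right side -13 ≡ 2 (mod 3). No integers can satisfy it.
Both branches are infeasible, so the system has no integer solution.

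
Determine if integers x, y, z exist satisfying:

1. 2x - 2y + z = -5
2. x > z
Yes

Take x = 0, y = 2, z = -1. Substituting into each constraint:
  (1) 2(0) - 2(2) + (-1) = -5 ✓
  (2) 0 > -1 ✓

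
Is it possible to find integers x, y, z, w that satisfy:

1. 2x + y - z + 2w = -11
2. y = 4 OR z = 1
Yes

Take x = 0, y = -10, z = 1, w = 0. Substituting into each constraint:
  (1) 2(0) + (-10) + (-1) + 2(0) = -11 ✓
  (2) z = 1, target 1 ✓ (second branch holds)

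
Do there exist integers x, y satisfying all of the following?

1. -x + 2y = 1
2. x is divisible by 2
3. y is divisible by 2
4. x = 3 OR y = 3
No

The full constraint system is jointly infeasible over the integers. Each constraint and what it forces:

  - -x + 2y = 1: is a linear equation tying the variables together
  - x is divisible by 2: restricts x to multiples of 2
  - y is divisible by 2: restricts y to multiples of 2
  - x = 3 OR y = 3: forces a choice: either x = 3 or y = 3

Modular obstruction: writing x = 2x' and writing y = 2y', every remaining term of the linear equation is divisible by 2, so the left side is ≡ 0 (mod 2); but the right side 1 ≡ 1 (mod 2). No integers can satisfy it.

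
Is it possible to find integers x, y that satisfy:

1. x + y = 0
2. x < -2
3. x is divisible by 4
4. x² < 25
Yes

Take x = -4, y = 4. Substituting into each constraint:
  (1) (-4) + 4 = 0 ✓
  (2) -4 < -2 ✓
  (3) -4 = 4 × -1, remainder 0 ✓
  (4) x² = (-4)² = 16, and 16 < 25 ✓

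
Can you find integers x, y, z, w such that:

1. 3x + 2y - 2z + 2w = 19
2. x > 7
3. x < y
Yes

Take x = 9, y = 10, z = 14, w = 0. Substituting into each constraint:
  (1) 3(9) + 2(10) - 2(14) + 2(0) = 19 ✓
  (2) 9 > 7 ✓
  (3) 9 < 10 ✓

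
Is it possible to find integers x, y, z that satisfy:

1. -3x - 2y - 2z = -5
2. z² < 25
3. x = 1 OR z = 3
Yes

Take x = 1, y = -3, z = 4. Substituting into each constraint:
  (1) -3(1) - 2(-3) - 2(4) = -5 ✓
  (2) z² = (4)² = 16, and 16 < 25 ✓
  (3) x = 1, target 1 ✓ (first branch holds)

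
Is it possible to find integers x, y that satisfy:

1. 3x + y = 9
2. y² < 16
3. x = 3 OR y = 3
Yes

Take x = 2, y = 3. Substituting into each constraint:
  (1) 3(2) + 3 = 9 ✓
  (2) y² = (3)² = 9, and 9 < 16 ✓
  (3) y = 3, target 3 ✓ (second branch holds)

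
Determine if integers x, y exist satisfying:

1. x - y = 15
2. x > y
Yes

Take x = 15, y = 0. Substituting into each constraint:
  (1) 15 + 0 = 15 ✓
  (2) 15 > 0 ✓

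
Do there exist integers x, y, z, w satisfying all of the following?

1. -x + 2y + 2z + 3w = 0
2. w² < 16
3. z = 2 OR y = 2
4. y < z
Yes

Take x = 0, y = 1, z = 2, w = -2. Substituting into each constraint:
  (1) 0 + 2(1) + 2(2) + 3(-2) = 0 ✓
  (2) w² = (-2)² = 4, and 4 < 16 ✓
  (3) z = 2, target 2 ✓ (first branch holds)
  (4) 1 < 2 ✓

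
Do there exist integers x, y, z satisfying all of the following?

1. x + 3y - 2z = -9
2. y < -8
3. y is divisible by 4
Yes

Take x = 27, y = -12, z = 0. Substituting into each constraint:
  (1) 27 + 3(-12) - 2(0) = -9 ✓
  (2) -12 < -8 ✓
  (3) -12 = 4 × -3, remainder 0 ✓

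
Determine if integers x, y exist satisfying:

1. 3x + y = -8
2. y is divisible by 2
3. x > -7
Yes

Take x = -2, y = -2. Substituting into each constraint:
  (1) 3(-2) + (-2) = -8 ✓
  (2) -2 = 2 × -1, remainder 0 ✓
  (3) -2 > -7 ✓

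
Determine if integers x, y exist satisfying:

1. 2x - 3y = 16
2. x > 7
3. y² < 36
Yes

Take x = 8, y = 0. Substituting into each constraint:
  (1) 2(8) - 3(0) = 16 ✓
  (2) 8 > 7 ✓
  (3) y² = (0)² = 0, and 0 < 36 ✓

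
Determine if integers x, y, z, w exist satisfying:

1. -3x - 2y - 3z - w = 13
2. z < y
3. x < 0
Yes

Take x = -1, y = 1, z = 0, w = -12. Substituting into each constraint:
  (1) -3(-1) - 2(1) - 3(0) + 12 = 13 ✓
  (2) 0 < 1 ✓
  (3) -1 < 0 ✓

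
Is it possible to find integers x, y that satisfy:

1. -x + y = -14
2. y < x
Yes

Take x = 0, y = -14. Substituting into each constraint:
  (1) 0 + (-14) = -14 ✓
  (2) -14 < 0 ✓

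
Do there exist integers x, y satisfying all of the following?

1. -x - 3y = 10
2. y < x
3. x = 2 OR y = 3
Yes

Take x = 2, y = -4. Substituting into each constraint:
  (1) (-2) - 3(-4) = 10 ✓
  (2) -4 < 2 ✓
  (3) x = 2, target 2 ✓ (first branch holds)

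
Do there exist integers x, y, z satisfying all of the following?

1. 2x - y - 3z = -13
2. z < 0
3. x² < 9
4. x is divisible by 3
Yes

Take x = 0, y = 16, z = -1. Substituting into each constraint:
  (1) 2(0) + (-16) - 3(-1) = -13 ✓
  (2) -1 < 0 ✓
  (3) x² = (0)² = 0, and 0 < 9 ✓
  (4) 0 = 3 × 0, remainder 0 ✓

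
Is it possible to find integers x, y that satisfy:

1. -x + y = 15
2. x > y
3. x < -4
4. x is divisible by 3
No

A contradictory subset is {-x + y = 15, x > y}. No integer assignment can satisfy these jointly:

  - -x + y = 15: is a linear equation tying the variables together
  - x > y: bounds one variable relative to another variable

From the equation, x − y = -15, i.e. x − y = -15; but x > y requires x − y ≥ 1. Contradiction.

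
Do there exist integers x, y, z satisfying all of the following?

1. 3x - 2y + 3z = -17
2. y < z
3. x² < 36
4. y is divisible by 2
Yes

Take x = 2, y = -26, z = -25. Substituting into each constraint:
  (1) 3(2) - 2(-26) + 3(-25) = -17 ✓
  (2) -26 < -25 ✓
  (3) x² = (2)² = 4, and 4 < 36 ✓
  (4) -26 = 2 × -13, remainder 0 ✓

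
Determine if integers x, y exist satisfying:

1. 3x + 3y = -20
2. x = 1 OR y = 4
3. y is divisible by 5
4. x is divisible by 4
No

Even the single constraint (3x + 3y = -20) is infeasible over the integers.

  - 3x + 3y = -20: every term on the left is divisible by 3, so the LHS ≡ 0 (mod 3), but the RHS -20 is not — no integer solution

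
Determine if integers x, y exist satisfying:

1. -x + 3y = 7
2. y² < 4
Yes

Take x = -7, y = 0. Substituting into each constraint:
  (1) 7 + 3(0) = 7 ✓
  (2) y² = (0)² = 0, and 0 < 4 ✓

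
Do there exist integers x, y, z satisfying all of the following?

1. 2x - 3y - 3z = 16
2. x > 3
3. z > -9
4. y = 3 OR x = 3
Yes

Take x = 14, y = 3, z = 1. Substituting into each constraint:
  (1) 2(14) - 3(3) - 3(1) = 16 ✓
  (2) 14 > 3 ✓
  (3) 1 > -9 ✓
  (4) y = 3, target 3 ✓ (first branch holds)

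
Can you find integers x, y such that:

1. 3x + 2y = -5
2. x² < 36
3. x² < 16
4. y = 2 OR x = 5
Yes

Take x = -3, y = 2. Substituting into each constraint:
  (1) 3(-3) + 2(2) = -5 ✓
  (2) x² = (-3)² = 9, and 9 < 36 ✓
  (3) x² = (-3)² = 9, and 9 < 16 ✓
  (4) y = 2, target 2 ✓ (first branch holds)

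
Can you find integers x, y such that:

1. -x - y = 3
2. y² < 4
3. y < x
No

The full constraint system is jointly infeasible over the integers. Each constraint and what it forces:

  - -x - y = 3: is a linear equation tying the variables together
  - y² < 4: restricts y to |y| ≤ 1
  - y < x: bounds one variable relative to another variable

Propagating the comparison: x > y and y ≥ -1 give x ≥ 0. Range argument: with x ∈ [0, ∞], y ∈ [-1, 1], the left side of the equation is at most 1, but the right side is 3 > 1. No integer solution exists.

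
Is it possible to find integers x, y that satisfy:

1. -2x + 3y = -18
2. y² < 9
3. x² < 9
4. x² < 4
No

A contradictory subset is {-2x + 3y = -18, y² < 9, x² < 4}. No integer assignment can satisfy these jointly:

  - -2x + 3y = -18: is a linear equation tying the variables together
  - y² < 9: restricts y to |y| ≤ 2
  - x² < 4: restricts x to |x| ≤ 1

Range argument: with x ∈ [-1, 1], y ∈ [-2, 2], the left side of the equation is at least -8, but the right side is -18 < -8. No integer solution exists.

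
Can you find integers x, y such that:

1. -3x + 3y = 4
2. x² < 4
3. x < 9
No

Even the single constraint (-3x + 3y = 4) is infeasible over the integers.

  - -3x + 3y = 4: every term on the left is divisible by 3, so the LHS ≡ 0 (mod 3), but the RHS 4 is not — no integer solution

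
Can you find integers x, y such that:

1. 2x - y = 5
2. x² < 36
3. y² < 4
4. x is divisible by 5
No

A contradictory subset is {2x - y = 5, y² < 4, x is divisible by 5}. No integer assignment can satisfy these jointly:

  - 2x - y = 5: is a linear equation tying the variables together
  - y² < 4: restricts y to |y| ≤ 1
  - x is divisible by 5: restricts x to multiples of 5

The bounds confine y to {-1, 0, 1}. For each value, substitute into the equation:
  • y = -1: the equation forces x = 2, but 5 does not divide 2.
  • y = 0: the equation gives 2x = 5, so x would not be an integer.
  • y = 1: the equation forces x = 3, but 5 does not divide 3.
Every case fails, so no integer solution exists.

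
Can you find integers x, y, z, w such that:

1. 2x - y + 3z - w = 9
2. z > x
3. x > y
Yes

Take x = 0, y = -1, z = 1, w = -5. Substituting into each constraint:
  (1) 2(0) + 1 + 3(1) + 5 = 9 ✓
  (2) 1 > 0 ✓
  (3) 0 > -1 ✓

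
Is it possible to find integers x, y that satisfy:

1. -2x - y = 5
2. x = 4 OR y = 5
Yes

Take x = -5, y = 5. Substituting into each constraint:
  (1) -2(-5) + (-5) = 5 ✓
  (2) y = 5, target 5 ✓ (second branch holds)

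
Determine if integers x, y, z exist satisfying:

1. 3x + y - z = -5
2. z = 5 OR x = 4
Yes

Take x = 0, y = 0, z = 5. Substituting into each constraint:
  (1) 3(0) + 0 + (-5) = -5 ✓
  (2) z = 5, target 5 ✓ (first branch holds)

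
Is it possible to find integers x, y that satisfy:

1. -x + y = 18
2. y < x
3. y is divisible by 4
No

A contradictory subset is {-x + y = 18, y < x}. No integer assignment can satisfy these jointly:

  - -x + y = 18: is a linear equation tying the variables together
  - y < x: bounds one variable relative to another variable

From the equation, x − y = -18, i.e. x − y = -18; but x > y requires x − y ≥ 1. Contradiction.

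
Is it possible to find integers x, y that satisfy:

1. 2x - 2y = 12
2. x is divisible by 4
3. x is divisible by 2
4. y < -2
Yes

Take x = 0, y = -6. Substituting into each constraint:
  (1) 2(0) - 2(-6) = 12 ✓
  (2) 0 = 4 × 0, remainder 0 ✓
  (3) 0 = 2 × 0, remainder 0 ✓
  (4) -6 < -2 ✓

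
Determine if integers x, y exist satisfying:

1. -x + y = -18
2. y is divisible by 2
Yes

Take x = 18, y = 0. Substituting into each constraint:
  (1) (-18) + 0 = -18 ✓
  (2) 0 = 2 × 0, remainder 0 ✓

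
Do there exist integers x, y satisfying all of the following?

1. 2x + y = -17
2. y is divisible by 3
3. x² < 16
Yes

Take x = 2, y = -21. Substituting into each constraint:
  (1) 2(2) + (-21) = -17 ✓
  (2) -21 = 3 × -7, remainder 0 ✓
  (3) x² = (2)² = 4, and 4 < 16 ✓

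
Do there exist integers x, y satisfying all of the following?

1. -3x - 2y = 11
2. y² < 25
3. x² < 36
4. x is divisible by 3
Yes

Take x = -3, y = -1. Substituting into each constraint:
  (1) -3(-3) - 2(-1) = 11 ✓
  (2) y² = (-1)² = 1, and 1 < 25 ✓
  (3) x² = (-3)² = 9, and 9 < 36 ✓
  (4) -3 = 3 × -1, remainder 0 ✓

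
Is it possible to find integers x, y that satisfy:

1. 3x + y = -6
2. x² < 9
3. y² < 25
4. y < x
Yes

Take x = -1, y = -3. Substituting into each constraint:
  (1) 3(-1) + (-3) = -6 ✓
  (2) x² = (-1)² = 1, and 1 < 9 ✓
  (3) y² = (-3)² = 9, and 9 < 25 ✓
  (4) -3 < -1 ✓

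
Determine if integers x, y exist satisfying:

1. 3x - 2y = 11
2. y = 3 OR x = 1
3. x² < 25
Yes

Take x = 1, y = -4. Substituting into each constraint:
  (1) 3(1) - 2(-4) = 11 ✓
  (2) x = 1, target 1 ✓ (second branch holds)
  (3) x² = (1)² = 1, and 1 < 25 ✓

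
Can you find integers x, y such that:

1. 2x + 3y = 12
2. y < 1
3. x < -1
No

The full constraint system is jointly infeasible over the integers. Each constraint and what it forces:

  - 2x + 3y = 12: is a linear equation tying the variables together
  - y < 1: bounds one variable relative to a constant
  - x < -1: bounds one variable relative to a constant

Range argument: with x ∈ [−∞, -2], y ∈ [−∞, 0], the left side of the equation is at most -4, but the right side is 12 > -4. No integer solution exists.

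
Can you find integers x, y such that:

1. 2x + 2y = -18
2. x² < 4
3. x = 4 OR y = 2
No

The full constraint system is jointly infeasible over the integers. Each constraint and what it forces:

  - 2x + 2y = -18: is a linear equation tying the variables together
  - x² < 4: restricts x to |x| ≤ 1
  - x = 4 OR y = 2: forces a choice: either x = 4 or y = 2

Split on the disjunction (x = 4 OR y = 2):
  • If x = 4: this contradicts x² < 4, which requires |x| ≤ 1.
  • If y = 2: the equation forces x = -11, but x² < 4 requires |x| ≤ 1.
Both branches are infeasible, so the system has no integer solution.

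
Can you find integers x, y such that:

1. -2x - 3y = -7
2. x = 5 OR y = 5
Yes

Take x = 5, y = -1. Substituting into each constraint:
  (1) -2(5) - 3(-1) = -7 ✓
  (2) x = 5, target 5 ✓ (first branch holds)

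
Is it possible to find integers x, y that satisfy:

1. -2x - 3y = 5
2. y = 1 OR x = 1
Yes

Take x = -4, y = 1. Substituting into each constraint:
  (1) -2(-4) - 3(1) = 5 ✓
  (2) y = 1, target 1 ✓ (first branch holds)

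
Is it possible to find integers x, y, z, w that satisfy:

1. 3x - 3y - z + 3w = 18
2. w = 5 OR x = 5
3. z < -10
Yes

Take x = 5, y = 3, z = -12, w = 0. Substituting into each constraint:
  (1) 3(5) - 3(3) + 12 + 3(0) = 18 ✓
  (2) x = 5, target 5 ✓ (second branch holds)
  (3) -12 < -10 ✓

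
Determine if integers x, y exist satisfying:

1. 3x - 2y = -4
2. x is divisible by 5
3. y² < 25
Yes

Take x = 0, y = 2. Substituting into each constraint:
  (1) 3(0) - 2(2) = -4 ✓
  (2) 0 = 5 × 0, remainder 0 ✓
  (3) y² = (2)² = 4, and 4 < 25 ✓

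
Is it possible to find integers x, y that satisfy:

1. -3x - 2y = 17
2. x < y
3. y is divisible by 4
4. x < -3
Yes

Take x = -11, y = 8. Substituting into each constraint:
  (1) -3(-11) - 2(8) = 17 ✓
  (2) -11 < 8 ✓
  (3) 8 = 4 × 2, remainder 0 ✓
  (4) -11 < -3 ✓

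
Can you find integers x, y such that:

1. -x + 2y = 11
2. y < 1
Yes

Take x = -11, y = 0. Substituting into each constraint:
  (1) 11 + 2(0) = 11 ✓
  (2) 0 < 1 ✓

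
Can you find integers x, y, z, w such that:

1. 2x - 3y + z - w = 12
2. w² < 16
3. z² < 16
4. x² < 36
Yes

Take x = 2, y = -2, z = 2, w = 0. Substituting into each constraint:
  (1) 2(2) - 3(-2) + 2 + 0 = 12 ✓
  (2) w² = (0)² = 0, and 0 < 16 ✓
  (3) z² = (2)² = 4, and 4 < 16 ✓
  (4) x² = (2)² = 4, and 4 < 36 ✓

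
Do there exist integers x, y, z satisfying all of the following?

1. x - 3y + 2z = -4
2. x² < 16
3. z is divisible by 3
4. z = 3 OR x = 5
Yes

Take x = 2, y = 4, z = 3. Substituting into each constraint:
  (1) 2 - 3(4) + 2(3) = -4 ✓
  (2) x² = (2)² = 4, and 4 < 16 ✓
  (3) 3 = 3 × 1, remainder 0 ✓
  (4) z = 3, target 3 ✓ (first branch holds)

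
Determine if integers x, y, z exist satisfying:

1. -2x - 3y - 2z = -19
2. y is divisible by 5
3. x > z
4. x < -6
Yes

Take x = -21, y = 35, z = -22. Substituting into each constraint:
  (1) -2(-21) - 3(35) - 2(-22) = -19 ✓
  (2) 35 = 5 × 7, remainder 0 ✓
  (3) -21 > -22 ✓
  (4) -21 < -6 ✓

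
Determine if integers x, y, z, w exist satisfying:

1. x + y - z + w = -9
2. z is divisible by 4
Yes

Take x = 0, y = -9, z = 0, w = 0. Substituting into each constraint:
  (1) 0 + (-9) + 0 + 0 = -9 ✓
  (2) 0 = 4 × 0, remainder 0 ✓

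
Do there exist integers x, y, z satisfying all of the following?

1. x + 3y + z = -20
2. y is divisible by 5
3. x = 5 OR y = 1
Yes

Take x = 5, y = 0, z = -25. Substituting into each constraint:
  (1) 5 + 3(0) + (-25) = -20 ✓
  (2) 0 = 5 × 0, remainder 0 ✓
  (3) x = 5, target 5 ✓ (first branch holds)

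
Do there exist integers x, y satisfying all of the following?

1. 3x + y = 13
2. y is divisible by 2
Yes

Take x = 5, y = -2. Substituting into each constraint:
  (1) 3(5) + (-2) = 13 ✓
  (2) -2 = 2 × -1, remainder 0 ✓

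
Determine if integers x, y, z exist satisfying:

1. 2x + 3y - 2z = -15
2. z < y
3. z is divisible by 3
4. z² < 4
Yes

Take x = -9, y = 1, z = 0. Substituting into each constraint:
  (1) 2(-9) + 3(1) - 2(0) = -15 ✓
  (2) 0 < 1 ✓
  (3) 0 = 3 × 0, remainder 0 ✓
  (4) z² = (0)² = 0, and 0 < 4 ✓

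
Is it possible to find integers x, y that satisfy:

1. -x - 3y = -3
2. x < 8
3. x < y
Yes

Take x = 0, y = 1. Substituting into each constraint:
  (1) 0 - 3(1) = -3 ✓
  (2) 0 < 8 ✓
  (3) 0 < 1 ✓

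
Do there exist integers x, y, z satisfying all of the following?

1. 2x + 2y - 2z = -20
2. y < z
Yes

Take x = -9, y = 0, z = 1. Substituting into each constraint:
  (1) 2(-9) + 2(0) - 2(1) = -20 ✓
  (2) 0 < 1 ✓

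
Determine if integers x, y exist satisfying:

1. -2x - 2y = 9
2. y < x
No

Even the single constraint (-2x - 2y = 9) is infeasible over the integers.

  - -2x - 2y = 9: every term on the left is divisible by 2, so the LHS ≡ 0 (mod 2), but the RHS 9 is not — no integer solution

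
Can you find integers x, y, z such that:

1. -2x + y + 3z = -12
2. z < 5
Yes

Take x = 0, y = -12, z = 0. Substituting into each constraint:
  (1) -2(0) + (-12) + 3(0) = -12 ✓
  (2) 0 < 5 ✓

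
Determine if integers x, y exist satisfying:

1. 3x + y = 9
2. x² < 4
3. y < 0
No

The full constraint system is jointly infeasible over the integers. Each constraint and what it forces:

  - 3x + y = 9: is a linear equation tying the variables together
  - x² < 4: restricts x to |x| ≤ 1
  - y < 0: bounds one variable relative to a constant

Range argument: with x ∈ [-1, 1], y ∈ [−∞, -1], the left side of the equation is at most 2, but the right side is 9 > 2. No integer solution exists.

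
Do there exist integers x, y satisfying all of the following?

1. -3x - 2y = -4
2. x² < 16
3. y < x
Yes

Take x = 2, y = -1. Substituting into each constraint:
  (1) -3(2) - 2(-1) = -4 ✓
  (2) x² = (2)² = 4, and 4 < 16 ✓
  (3) -1 < 2 ✓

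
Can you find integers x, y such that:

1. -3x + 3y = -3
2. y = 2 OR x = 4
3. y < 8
Yes

Take x = 4, y = 3. Substituting into each constraint:
  (1) -3(4) + 3(3) = -3 ✓
  (2) x = 4, target 4 ✓ (second branch holds)
  (3) 3 < 8 ✓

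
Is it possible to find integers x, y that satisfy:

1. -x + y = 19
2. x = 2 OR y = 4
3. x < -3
Yes

Take x = -15, y = 4. Substituting into each constraint:
  (1) 15 + 4 = 19 ✓
  (2) y = 4, target 4 ✓ (second branch holds)
  (3) -15 < -3 ✓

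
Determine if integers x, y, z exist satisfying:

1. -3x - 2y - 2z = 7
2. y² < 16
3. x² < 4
Yes

Take x = 1, y = 0, z = -5. Substituting into each constraint:
  (1) -3(1) - 2(0) - 2(-5) = 7 ✓
  (2) y² = (0)² = 0, and 0 < 16 ✓
  (3) x² = (1)² = 1, and 1 < 4 ✓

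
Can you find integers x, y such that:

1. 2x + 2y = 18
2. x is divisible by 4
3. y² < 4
Yes

Take x = 8, y = 1. Substituting into each constraint:
  (1) 2(8) + 2(1) = 18 ✓
  (2) 8 = 4 × 2, remainder 0 ✓
  (3) y² = (1)² = 1, and 1 < 4 ✓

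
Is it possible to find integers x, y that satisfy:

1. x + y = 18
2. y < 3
Yes

Take x = 18, y = 0. Substituting into each constraint:
  (1) 18 + 0 = 18 ✓
  (2) 0 < 3 ✓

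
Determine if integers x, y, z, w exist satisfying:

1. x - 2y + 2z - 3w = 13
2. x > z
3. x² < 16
Yes

Take x = 0, y = 0, z = -1, w = -5. Substituting into each constraint:
  (1) 0 - 2(0) + 2(-1) - 3(-5) = 13 ✓
  (2) 0 > -1 ✓
  (3) x² = (0)² = 0, and 0 < 16 ✓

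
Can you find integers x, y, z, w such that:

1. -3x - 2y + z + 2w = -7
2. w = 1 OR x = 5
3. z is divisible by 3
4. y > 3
Yes

Take x = 5, y = 4, z = 0, w = 8. Substituting into each constraint:
  (1) -3(5) - 2(4) + 0 + 2(8) = -7 ✓
  (2) x = 5, target 5 ✓ (second branch holds)
  (3) 0 = 3 × 0, remainder 0 ✓
  (4) 4 > 3 ✓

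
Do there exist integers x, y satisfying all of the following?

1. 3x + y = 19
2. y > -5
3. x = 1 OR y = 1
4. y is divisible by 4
Yes

Take x = 1, y = 16. Substituting into each constraint:
  (1) 3(1) + 16 = 19 ✓
  (2) 16 > -5 ✓
  (3) x = 1, target 1 ✓ (first branch holds)
  (4) 16 = 4 × 4, remainder 0 ✓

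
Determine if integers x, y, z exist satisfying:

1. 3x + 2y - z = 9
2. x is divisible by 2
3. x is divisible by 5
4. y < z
Yes

Take x = 0, y = 10, z = 11. Substituting into each constraint:
  (1) 3(0) + 2(10) + (-11) = 9 ✓
  (2) 0 = 2 × 0, remainder 0 ✓
  (3) 0 = 5 × 0, remainder 0 ✓
  (4) 10 < 11 ✓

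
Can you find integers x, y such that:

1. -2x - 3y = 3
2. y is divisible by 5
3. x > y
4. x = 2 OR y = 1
No

A contradictory subset is {-2x - 3y = 3, x > y, x = 2 OR y = 1}. No integer assignment can satisfy these jointly:

  - -2x - 3y = 3: is a linear equation tying the variables together
  - x > y: bounds one variable relative to another variable
  - x = 2 OR y = 1: forces a choice: either x = 2 or y = 1

Split on the disjunction (x = 2 OR y = 1):
  • If x = 2: with x = 2, every remaining term of the linear equation is divisible by 3, so the left side is ≡ 0 (mod 3); but the right side 7 ≡ 1 (mod 3). No integers can satisfy it.
  • If y = 1: the equation forces x = -3, giving (y, x) = (1, -3), which violates x > y.
Both branches are infeasible, so the system has no integer solution.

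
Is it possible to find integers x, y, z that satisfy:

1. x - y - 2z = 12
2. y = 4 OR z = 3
Yes

Take x = 18, y = 0, z = 3. Substituting into each constraint:
  (1) 18 + 0 - 2(3) = 12 ✓
  (2) z = 3, target 3 ✓ (second branch holds)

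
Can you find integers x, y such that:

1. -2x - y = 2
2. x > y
Yes

Take x = 0, y = -2. Substituting into each constraint:
  (1) -2(0) + 2 = 2 ✓
  (2) 0 > -2 ✓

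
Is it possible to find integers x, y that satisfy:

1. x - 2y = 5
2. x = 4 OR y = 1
Yes

Take x = 7, y = 1. Substituting into each constraint:
  (1) 7 - 2(1) = 5 ✓
  (2) y = 1, target 1 ✓ (second branch holds)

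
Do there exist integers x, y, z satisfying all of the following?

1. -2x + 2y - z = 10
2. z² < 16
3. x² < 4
Yes

Take x = 0, y = 5, z = 0. Substituting into each constraint:
  (1) -2(0) + 2(5) + 0 = 10 ✓
  (2) z² = (0)² = 0, and 0 < 16 ✓
  (3) x² = (0)² = 0, and 0 < 4 ✓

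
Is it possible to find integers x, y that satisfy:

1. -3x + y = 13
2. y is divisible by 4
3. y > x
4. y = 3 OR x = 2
No

A contradictory subset is {-3x + y = 13, y is divisible by 4, y = 3 OR x = 2}. No integer assignment can satisfy these jointly:

  - -3x + y = 13: is a linear equation tying the variables together
  - y is divisible by 4: restricts y to multiples of 4
  - y = 3 OR x = 2: forces a choice: either y = 3 or x = 2

Split on the disjunction (y = 3 OR x = 2):
  • If y = 3: this contradicts the divisibility constraint — 3 is not a multiple of 4.
  • If x = 2: with x = 2, writing y = 4y', every remaining term of the linear equation is divisible by 4, so the left side is ≡ 0 (mod 4); but the right side 19 ≡ 3 (mod 4). No integers can satisfy it.
Both branches are infeasible, so the system has no integer solution.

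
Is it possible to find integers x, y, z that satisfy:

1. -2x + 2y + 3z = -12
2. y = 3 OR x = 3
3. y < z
Yes

Take x = 15, y = 3, z = 4. Substituting into each constraint:
  (1) -2(15) + 2(3) + 3(4) = -12 ✓
  (2) y = 3, target 3 ✓ (first branch holds)
  (3) 3 < 4 ✓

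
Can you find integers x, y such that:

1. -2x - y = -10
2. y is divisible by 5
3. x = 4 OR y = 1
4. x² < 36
No

A contradictory subset is {-2x - y = -10, y is divisible by 5, x = 4 OR y = 1}. No integer assignment can satisfy these jointly:

  - -2x - y = -10: is a linear equation tying the variables together
  - y is divisible by 5: restricts y to multiples of 5
  - x = 4 OR y = 1: forces a choice: either x = 4 or y = 1

Split on the disjunction (x = 4 OR y = 1):
  • If x = 4: with x = 4, writing y = 5y', every remaining term of the linear equation is divisible by 5, so the left side is ≡ 0 (mod 5); but the right side -2 ≡ 3 (mod 5). No integers can satisfy it.
  • If y = 1: this contradicts the divisibility constraint — 1 is not a multiple of 5.
Both branches are infeasible, so the system has no integer solution.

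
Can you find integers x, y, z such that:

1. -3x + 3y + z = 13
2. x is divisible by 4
Yes

Take x = 0, y = 0, z = 13. Substituting into each constraint:
  (1) -3(0) + 3(0) + 13 = 13 ✓
  (2) 0 = 4 × 0, remainder 0 ✓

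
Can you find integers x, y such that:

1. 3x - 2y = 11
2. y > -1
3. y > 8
Yes

Take x = 11, y = 11. Substituting into each constraint:
  (1) 3(11) - 2(11) = 11 ✓
  (2) 11 > -1 ✓
  (3) 11 > 8 ✓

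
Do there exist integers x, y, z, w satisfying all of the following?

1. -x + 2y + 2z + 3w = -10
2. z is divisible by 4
Yes

Take x = 0, y = -5, z = 0, w = 0. Substituting into each constraint:
  (1) 0 + 2(-5) + 2(0) + 3(0) = -10 ✓
  (2) 0 = 4 × 0, remainder 0 ✓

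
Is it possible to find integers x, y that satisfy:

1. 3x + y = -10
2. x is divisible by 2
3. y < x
Yes

Take x = 0, y = -10. Substituting into each constraint:
  (1) 3(0) + (-10) = -10 ✓
  (2) 0 = 2 × 0, remainder 0 ✓
  (3) -10 < 0 ✓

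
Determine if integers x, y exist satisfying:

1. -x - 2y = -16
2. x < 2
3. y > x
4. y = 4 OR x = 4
No

A contradictory subset is {-x - 2y = -16, x < 2, y = 4 OR x = 4}. No integer assignment can satisfy these jointly:

  - -x - 2y = -16: is a linear equation tying the variables together
  - x < 2: bounds one variable relative to a constant
  - y = 4 OR x = 4: forces a choice: either y = 4 or x = 4

Split on the disjunction (y = 4 OR x = 4):
  • If y = 4: the equation forces x = 8, which contradicts the bound x ≤ 1.
  • If x = 4: this contradicts the bound x ≤ 1.
Both branches are infeasible, so the system has no integer solution.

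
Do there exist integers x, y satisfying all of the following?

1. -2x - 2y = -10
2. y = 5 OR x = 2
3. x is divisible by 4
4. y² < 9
No

A contradictory subset is {y = 5 OR x = 2, x is divisible by 4, y² < 9}. No integer assignment can satisfy these jointly:

  - y = 5 OR x = 2: forces a choice: either y = 5 or x = 2
  - x is divisible by 4: restricts x to multiples of 4
  - y² < 9: restricts y to |y| ≤ 2

Split on the disjunction (y = 5 OR x = 2):
  • If y = 5: this contradicts y² < 9, which requires |y| ≤ 2.
  • If x = 2: this contradicts the divisibility constraint — 2 is not a multiple of 4.
Both branches are infeasible, so the system has no integer solution.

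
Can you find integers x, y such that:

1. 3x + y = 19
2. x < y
Yes

Take x = 0, y = 19. Substituting into each constraint:
  (1) 3(0) + 19 = 19 ✓
  (2) 0 < 19 ✓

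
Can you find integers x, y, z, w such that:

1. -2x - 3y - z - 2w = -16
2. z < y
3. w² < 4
Yes

Take x = 1, y = 4, z = 2, w = 0. Substituting into each constraint:
  (1) -2(1) - 3(4) + (-2) - 2(0) = -16 ✓
  (2) 2 < 4 ✓
  (3) w² = (0)² = 0, and 0 < 4 ✓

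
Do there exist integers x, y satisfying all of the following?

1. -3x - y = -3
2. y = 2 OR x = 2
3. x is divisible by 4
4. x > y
No

The full constraint system is jointly infeasible over the integers. Each constraint and what it forces:

  - -3x - y = -3: is a linear equation tying the variables together
  - y = 2 OR x = 2: forces a choice: either y = 2 or x = 2
  - x is divisible by 4: restricts x to multiples of 4
  - x > y: bounds one variable relative to another variable

Split on the disjunction (y = 2 OR x = 2):
  • If y = 2: with y = 2, writing x = 4x', every remaining term of the linear equation is divisible by 12, so the left side is ≡ 0 (mod 12); but the right side -1 ≡ 11 (mod 12). No integers can satisfy it.
  • If x = 2: this contradicts the divisibility constraint — 2 is not a multiple of 4.
Both branches are infeasible, so the system has no integer solution.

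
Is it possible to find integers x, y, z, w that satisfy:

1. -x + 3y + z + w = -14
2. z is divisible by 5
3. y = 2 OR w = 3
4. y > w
Yes

Take x = 21, y = 2, z = 0, w = 1. Substituting into each constraint:
  (1) (-21) + 3(2) + 0 + 1 = -14 ✓
  (2) 0 = 5 × 0, remainder 0 ✓
  (3) y = 2, target 2 ✓ (first branch holds)
  (4) 2 > 1 ✓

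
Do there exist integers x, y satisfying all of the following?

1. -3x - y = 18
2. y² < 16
Yes

Take x = -6, y = 0. Substituting into each constraint:
  (1) -3(-6) + 0 = 18 ✓
  (2) y² = (0)² = 0, and 0 < 16 ✓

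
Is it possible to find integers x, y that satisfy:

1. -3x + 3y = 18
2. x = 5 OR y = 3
Yes

Take x = 5, y = 11. Substituting into each constraint:
  (1) -3(5) + 3(11) = 18 ✓
  (2) x = 5, target 5 ✓ (first branch holds)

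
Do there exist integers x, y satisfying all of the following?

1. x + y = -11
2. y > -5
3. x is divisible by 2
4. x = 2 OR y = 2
No

The full constraint system is jointly infeasible over the integers. Each constraint and what it forces:

  - x + y = -11: is a linear equation tying the variables together
  - y > -5: bounds one variable relative to a constant
  - x is divisible by 2: restricts x to multiples of 2
  - x = 2 OR y = 2: forces a choice: either x = 2 or y = 2

Split on the disjunction (x = 2 OR y = 2):
  • If x = 2: the equation forces y = -13, which contradicts the bound y ≥ -4.
  • If y = 2: with y = 2, writing x = 2x', every remaining term of the linear equation is divisible by 2, so the left side is ≡ 0 (mod 2); but the right side -13 ≡ 1 (mod 2). No integers can satisfy it.
Both branches are infeasible, so the system has no integer solution.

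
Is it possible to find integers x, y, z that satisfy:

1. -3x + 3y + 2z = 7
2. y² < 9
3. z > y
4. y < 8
Yes

Take x = 0, y = 1, z = 2. Substituting into each constraint:
  (1) -3(0) + 3(1) + 2(2) = 7 ✓
  (2) y² = (1)² = 1, and 1 < 9 ✓
  (3) 2 > 1 ✓
  (4) 1 < 8 ✓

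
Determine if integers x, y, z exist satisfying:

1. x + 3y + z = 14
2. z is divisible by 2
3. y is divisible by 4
Yes

Take x = 14, y = 0, z = 0. Substituting into each constraint:
  (1) 14 + 3(0) + 0 = 14 ✓
  (2) 0 = 2 × 0, remainder 0 ✓
  (3) 0 = 4 × 0, remainder 0 ✓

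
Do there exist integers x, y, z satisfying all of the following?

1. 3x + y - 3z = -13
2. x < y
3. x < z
Yes

Take x = 1, y = 2, z = 6. Substituting into each constraint:
  (1) 3(1) + 2 - 3(6) = -13 ✓
  (2) 1 < 2 ✓
  (3) 1 < 6 ✓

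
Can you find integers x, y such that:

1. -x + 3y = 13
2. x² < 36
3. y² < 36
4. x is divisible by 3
No

A contradictory subset is {-x + 3y = 13, x is divisible by 3}. No integer assignment can satisfy these jointly:

  - -x + 3y = 13: is a linear equation tying the variables together
  - x is divisible by 3: restricts x to multiples of 3

Modular obstruction: writing x = 3x', every remaining term of the linear equation is divisible by 3, so the left side is ≡ 0 (mod 3); but the right side 13 ≡ 1 (mod 3). No integers can satisfy it.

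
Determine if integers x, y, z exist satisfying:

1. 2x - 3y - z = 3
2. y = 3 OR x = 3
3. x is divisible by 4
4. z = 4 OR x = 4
Yes

Take x = 4, y = 3, z = -4. Substituting into each constraint:
  (1) 2(4) - 3(3) + 4 = 3 ✓
  (2) y = 3, target 3 ✓ (first branch holds)
  (3) 4 = 4 × 1, remainder 0 ✓
  (4) x = 4, target 4 ✓ (second branch holds)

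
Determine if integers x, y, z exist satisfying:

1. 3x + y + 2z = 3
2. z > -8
Yes

Take x = 1, y = 0, z = 0. Substituting into each constraint:
  (1) 3(1) + 0 + 2(0) = 3 ✓
  (2) 0 > -8 ✓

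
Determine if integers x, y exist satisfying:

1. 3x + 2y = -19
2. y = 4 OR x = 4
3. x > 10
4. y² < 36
No

A contradictory subset is {3x + 2y = -19, y = 4 OR x = 4, x > 10}. No integer assignment can satisfy these jointly:

  - 3x + 2y = -19: is a linear equation tying the variables together
  - y = 4 OR x = 4: forces a choice: either y = 4 or x = 4
  - x > 10: bounds one variable relative to a constant

Split on the disjunction (y = 4 OR x = 4):
  • If y = 4: the equation forces x = -9, which contradicts the bound x ≥ 11.
  • If x = 4: this contradicts the bound x ≥ 11.
Both branches are infeasible, so the system has no integer solution.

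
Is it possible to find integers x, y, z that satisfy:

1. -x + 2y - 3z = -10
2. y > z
Yes

Take x = 12, y = 1, z = 0. Substituting into each constraint:
  (1) (-12) + 2(1) - 3(0) = -10 ✓
  (2) 1 > 0 ✓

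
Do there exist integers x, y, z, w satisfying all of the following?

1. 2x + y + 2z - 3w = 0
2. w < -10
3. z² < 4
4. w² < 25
No

A contradictory subset is {w < -10, w² < 25}. No integer assignment can satisfy these jointly:

  - w < -10: bounds one variable relative to a constant
  - w² < 25: restricts w to |w| ≤ 4

Direct contradiction: the bounds on w require w ≥ -4 and w ≤ -11 simultaneously, which is empty.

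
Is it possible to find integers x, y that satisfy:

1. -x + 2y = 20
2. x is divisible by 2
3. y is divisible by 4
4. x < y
Yes

Take x = -4, y = 8. Substituting into each constraint:
  (1) 4 + 2(8) = 20 ✓
  (2) -4 = 2 × -2, remainder 0 ✓
  (3) 8 = 4 × 2, remainder 0 ✓
  (4) -4 < 8 ✓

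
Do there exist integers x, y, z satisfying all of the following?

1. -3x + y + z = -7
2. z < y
Yes

Take x = 4, y = 3, z = 2. Substituting into each constraint:
  (1) -3(4) + 3 + 2 = -7 ✓
  (2) 2 < 3 ✓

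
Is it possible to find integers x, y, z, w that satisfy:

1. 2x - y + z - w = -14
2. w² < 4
Yes

Take x = 0, y = 0, z = -14, w = 0. Substituting into each constraint:
  (1) 2(0) + 0 + (-14) + 0 = -14 ✓
  (2) w² = (0)² = 0, and 0 < 4 ✓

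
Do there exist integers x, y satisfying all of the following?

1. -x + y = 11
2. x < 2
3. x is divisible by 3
Yes

Take x = 0, y = 11. Substituting into each constraint:
  (1) 0 + 11 = 11 ✓
  (2) 0 < 2 ✓
  (3) 0 = 3 × 0, remainder 0 ✓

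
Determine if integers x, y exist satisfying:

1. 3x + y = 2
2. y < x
Yes

Take x = 1, y = -1. Substituting into each constraint:
  (1) 3(1) + (-1) = 2 ✓
  (2) -1 < 1 ✓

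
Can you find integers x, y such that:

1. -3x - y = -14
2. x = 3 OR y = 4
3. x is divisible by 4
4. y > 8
No

A contradictory subset is {-3x - y = -14, x = 3 OR y = 4, y > 8}. No integer assignment can satisfy these jointly:

  - -3x - y = -14: is a linear equation tying the variables together
  - x = 3 OR y = 4: forces a choice: either x = 3 or y = 4
  - y > 8: bounds one variable relative to a constant

Split on the disjunction (x = 3 OR y = 4):
  • If x = 3: the equation forces y = 5, which contradicts the bound y ≥ 9.
  • If y = 4: this contradicts the bound y ≥ 9.
Both branches are infeasible, so the system has no integer solution.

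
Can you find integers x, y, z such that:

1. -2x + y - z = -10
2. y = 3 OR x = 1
Yes

Take x = 1, y = -8, z = 0. Substituting into each constraint:
  (1) -2(1) + (-8) + 0 = -10 ✓
  (2) x = 1, target 1 ✓ (second branch holds)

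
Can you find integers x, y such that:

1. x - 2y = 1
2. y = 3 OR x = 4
Yes

Take x = 7, y = 3. Substituting into each constraint:
  (1) 7 - 2(3) = 1 ✓
  (2) y = 3, target 3 ✓ (first branch holds)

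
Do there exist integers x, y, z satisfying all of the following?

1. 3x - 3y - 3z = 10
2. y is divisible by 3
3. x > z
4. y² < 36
No

Even the single constraint (3x - 3y - 3z = 10) is infeasible over the integers.

  - 3x - 3y - 3z = 10: every term on the left is divisible by 3, so the LHS ≡ 0 (mod 3), but the RHS 10 is not — no integer solution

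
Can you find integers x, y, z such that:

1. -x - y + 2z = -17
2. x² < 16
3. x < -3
No

A contradictory subset is {x² < 16, x < -3}. No integer assignment can satisfy these jointly:

  - x² < 16: restricts x to |x| ≤ 3
  - x < -3: bounds one variable relative to a constant

Direct contradiction: the bounds on x require x ≥ -3 and x ≤ -4 simultaneously, which is empty.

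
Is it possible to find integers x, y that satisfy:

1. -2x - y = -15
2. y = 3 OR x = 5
Yes

Take x = 6, y = 3. Substituting into each constraint:
  (1) -2(6) + (-3) = -15 ✓
  (2) y = 3, target 3 ✓ (first branch holds)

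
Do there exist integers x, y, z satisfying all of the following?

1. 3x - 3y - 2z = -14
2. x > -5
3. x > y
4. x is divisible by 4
Yes

Take x = 0, y = -2, z = 10. Substituting into each constraint:
  (1) 3(0) - 3(-2) - 2(10) = -14 ✓
  (2) 0 > -5 ✓
  (3) 0 > -2 ✓
  (4) 0 = 4 × 0, remainder 0 ✓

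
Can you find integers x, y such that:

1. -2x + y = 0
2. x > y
Yes

Take x = -1, y = -2. Substituting into each constraint:
  (1) -2(-1) + (-2) = 0 ✓
  (2) -1 > -2 ✓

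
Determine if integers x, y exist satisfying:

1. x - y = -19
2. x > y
No

The full constraint system is jointly infeasible over the integers. Each constraint and what it forces:

  - x - y = -19: is a linear equation tying the variables together
  - x > y: bounds one variable relative to another variable

From the equation, x − y = -19, i.e. x − y = -19; but x > y requires x − y ≥ 1. Contradiction.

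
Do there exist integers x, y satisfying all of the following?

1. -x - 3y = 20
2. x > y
Yes

Take x = -2, y = -6. Substituting into each constraint:
  (1) 2 - 3(-6) = 20 ✓
  (2) -2 > -6 ✓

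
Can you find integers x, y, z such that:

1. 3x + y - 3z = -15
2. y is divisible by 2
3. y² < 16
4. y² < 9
Yes

Take x = 0, y = 0, z = 5. Substituting into each constraint:
  (1) 3(0) + 0 - 3(5) = -15 ✓
  (2) 0 = 2 × 0, remainder 0 ✓
  (3) y² = (0)² = 0, and 0 < 16 ✓
  (4) y² = (0)² = 0, and 0 < 9 ✓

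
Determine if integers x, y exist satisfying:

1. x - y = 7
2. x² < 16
Yes

Take x = 0, y = -7. Substituting into each constraint:
  (1) 0 + 7 = 7 ✓
  (2) x² = (0)² = 0, and 0 < 16 ✓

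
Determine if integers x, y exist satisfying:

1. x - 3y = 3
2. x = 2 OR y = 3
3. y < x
Yes

Take x = 12, y = 3. Substituting into each constraint:
  (1) 12 - 3(3) = 3 ✓
  (2) y = 3, target 3 ✓ (second branch holds)
  (3) 3 < 12 ✓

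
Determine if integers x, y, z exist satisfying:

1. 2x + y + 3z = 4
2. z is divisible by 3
Yes

Take x = 2, y = 0, z = 0. Substituting into each constraint:
  (1) 2(2) + 0 + 3(0) = 4 ✓
  (2) 0 = 3 × 0, remainder 0 ✓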